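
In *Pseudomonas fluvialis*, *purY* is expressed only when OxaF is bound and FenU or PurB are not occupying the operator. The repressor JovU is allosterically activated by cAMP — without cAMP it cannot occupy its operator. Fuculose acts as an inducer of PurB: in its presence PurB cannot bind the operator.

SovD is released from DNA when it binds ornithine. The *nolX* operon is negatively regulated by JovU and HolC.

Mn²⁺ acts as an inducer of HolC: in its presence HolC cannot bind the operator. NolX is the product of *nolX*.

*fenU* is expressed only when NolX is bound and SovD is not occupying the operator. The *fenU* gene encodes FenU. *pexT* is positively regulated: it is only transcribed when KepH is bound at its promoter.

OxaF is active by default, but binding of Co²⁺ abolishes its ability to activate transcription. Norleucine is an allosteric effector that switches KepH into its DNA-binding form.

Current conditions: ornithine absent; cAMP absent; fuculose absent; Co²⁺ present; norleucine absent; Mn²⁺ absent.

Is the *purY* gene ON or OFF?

cAMP is absent, so JovU is inactive.
Mn²⁺ is absent, so HolC is active.
With repressor HolC bound, *nolX* is not transcribed.
So NolX is not produced.
Ornithine is absent, so SovD is active.
With repressor SovD bound, *fenU* is not transcribed.
So FenU is not produced.
Co²⁺ is present, so OxaF is inactive.
Fuculose is absent, so PurB is active.
With repressor PurB bound, *purY* is not transcribed.

OFF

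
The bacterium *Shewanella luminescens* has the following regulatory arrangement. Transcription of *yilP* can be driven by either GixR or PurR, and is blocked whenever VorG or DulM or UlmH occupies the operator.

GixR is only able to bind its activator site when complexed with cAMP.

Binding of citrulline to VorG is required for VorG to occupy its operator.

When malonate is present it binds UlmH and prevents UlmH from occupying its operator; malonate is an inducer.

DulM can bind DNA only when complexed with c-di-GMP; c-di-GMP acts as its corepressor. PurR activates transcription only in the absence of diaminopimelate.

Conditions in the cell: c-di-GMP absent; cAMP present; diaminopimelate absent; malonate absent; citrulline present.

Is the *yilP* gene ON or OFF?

OFF

Citrulline is present, so VorG is active.
cAMP is present, so GixR is active.
Diaminopimelate is absent, so PurR is active.
c-di-GMP is absent, so DulM is inactive.
Malonate is absent, so UlmH is active.
With repressor VorG bound, *yilP* is not transcribed.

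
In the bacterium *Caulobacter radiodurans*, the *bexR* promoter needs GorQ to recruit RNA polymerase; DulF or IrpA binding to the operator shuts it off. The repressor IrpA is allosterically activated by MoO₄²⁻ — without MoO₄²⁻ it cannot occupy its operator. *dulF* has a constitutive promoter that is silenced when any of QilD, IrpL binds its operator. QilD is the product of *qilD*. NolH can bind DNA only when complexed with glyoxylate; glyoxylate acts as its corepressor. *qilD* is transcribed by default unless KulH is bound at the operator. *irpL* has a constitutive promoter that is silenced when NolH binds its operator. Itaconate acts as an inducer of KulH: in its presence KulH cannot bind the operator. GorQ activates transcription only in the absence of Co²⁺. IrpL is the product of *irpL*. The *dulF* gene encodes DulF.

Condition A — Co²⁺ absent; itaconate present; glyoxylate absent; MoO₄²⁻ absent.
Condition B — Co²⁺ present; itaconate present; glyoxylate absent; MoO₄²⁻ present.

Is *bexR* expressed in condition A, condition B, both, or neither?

Condition A:
Co²⁺ is absent, so GorQ is active.
Itaconate is present, so KulH is inactive.
With no repressor bound, *qilD* is transcribed.
So QilD is produced and active.
Glyoxylate is absent, so NolH is inactive.
With no repressor bound, *irpL* is transcribed.
So IrpL is produced and active.
With repressor QilD bound, *dulF* is not transcribed.
So DulF is not produced.
MoO₄²⁻ is absent, so IrpA is inactive.
No repressor is bound and GorQ is active, so *bexR* is transcribed.
→ *bexR* is ON in A.
Condition B:
Co²⁺ is present, so GorQ is inactive.
Itaconate is present, so KulH is inactive.
With no repressor bound, *qilD* is transcribed.
So QilD is produced and active.
Glyoxylate is absent, so NolH is inactive.
With no repressor bound, *irpL* is transcribed.
So IrpL is produced and active.
With repressor QilD bound, *dulF* is not transcribed.
So DulF is not produced.
MoO₄²⁻ is present, so IrpA is active.
With repressor IrpA bound, *bexR* is not transcribed.
→ *bexR* is OFF in B.

A only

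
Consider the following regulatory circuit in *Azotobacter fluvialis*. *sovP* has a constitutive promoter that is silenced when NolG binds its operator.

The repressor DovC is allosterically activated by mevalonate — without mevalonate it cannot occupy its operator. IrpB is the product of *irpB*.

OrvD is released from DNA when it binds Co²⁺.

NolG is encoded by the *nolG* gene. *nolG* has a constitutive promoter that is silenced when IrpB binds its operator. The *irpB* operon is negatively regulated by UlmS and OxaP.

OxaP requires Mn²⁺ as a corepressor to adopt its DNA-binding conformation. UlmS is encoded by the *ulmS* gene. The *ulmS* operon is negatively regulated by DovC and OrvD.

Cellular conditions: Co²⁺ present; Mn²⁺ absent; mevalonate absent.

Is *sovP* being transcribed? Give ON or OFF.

Mevalonate is absent, so DovC is inactive.
Co²⁺ is present, so OrvD is inactive.
With no repressor bound, *ulmS* is transcribed.
So UlmS is produced and active.
Mn²⁺ is absent, so OxaP is inactive.
With repressor UlmS bound, *irpB* is not transcribed.
So IrpB is not produced.
With no repressor bound, *nolG* is transcribed.
So NolG is produced and active.
With repressor NolG bound, *sovP* is not transcribed.

OFF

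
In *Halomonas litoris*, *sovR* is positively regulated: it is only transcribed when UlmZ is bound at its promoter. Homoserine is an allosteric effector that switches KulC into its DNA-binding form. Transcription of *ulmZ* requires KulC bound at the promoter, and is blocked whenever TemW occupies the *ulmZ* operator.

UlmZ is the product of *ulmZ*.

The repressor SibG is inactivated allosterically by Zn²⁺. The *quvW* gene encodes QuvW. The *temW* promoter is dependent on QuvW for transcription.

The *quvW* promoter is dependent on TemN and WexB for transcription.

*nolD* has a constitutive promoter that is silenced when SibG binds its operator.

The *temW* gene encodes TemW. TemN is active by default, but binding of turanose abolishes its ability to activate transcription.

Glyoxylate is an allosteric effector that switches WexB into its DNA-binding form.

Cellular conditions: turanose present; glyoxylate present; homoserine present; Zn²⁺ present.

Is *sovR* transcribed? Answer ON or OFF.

ON

Turanose is present, so TemN is inactive.
Glyoxylate is present, so WexB is active.
Required activator TemN is absent, so *quvW* is not transcribed.
So QuvW is not produced.
Required activator QuvW is absent, so *temW* is not transcribed.
So TemW is not produced.
Homoserine is present, so KulC is active.
No repressor is bound and KulC is active, so *ulmZ* is transcribed.
So UlmZ is produced and active.
No repressor is bound and UlmZ is active, so *sovR* is transcribed.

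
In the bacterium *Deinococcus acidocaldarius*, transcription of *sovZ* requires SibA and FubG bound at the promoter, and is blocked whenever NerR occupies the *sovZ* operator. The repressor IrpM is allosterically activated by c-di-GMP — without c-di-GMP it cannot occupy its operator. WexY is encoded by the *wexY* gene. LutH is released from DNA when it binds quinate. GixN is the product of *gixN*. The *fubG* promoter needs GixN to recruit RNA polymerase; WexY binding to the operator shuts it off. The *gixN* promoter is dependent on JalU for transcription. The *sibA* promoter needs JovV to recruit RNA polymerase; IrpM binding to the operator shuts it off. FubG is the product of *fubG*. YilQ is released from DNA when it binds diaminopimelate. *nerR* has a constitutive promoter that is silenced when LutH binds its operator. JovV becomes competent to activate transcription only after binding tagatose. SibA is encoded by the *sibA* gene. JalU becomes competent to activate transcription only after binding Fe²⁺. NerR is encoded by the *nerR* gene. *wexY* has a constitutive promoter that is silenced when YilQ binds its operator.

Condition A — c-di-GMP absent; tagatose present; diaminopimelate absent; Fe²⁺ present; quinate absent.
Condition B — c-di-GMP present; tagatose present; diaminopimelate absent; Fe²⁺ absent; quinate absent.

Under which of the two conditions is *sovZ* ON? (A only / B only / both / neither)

A only

Condition A:
c-di-GMP is absent, so IrpM is inactive.
Tagatose is present, so JovV is active.
No repressor is bound and JovV is active, so *sibA* is transcribed.
So SibA is produced and active.
Diaminopimelate is absent, so YilQ is active.
With repressor YilQ bound, *wexY* is not transcribed.
So WexY is not produced.
Fe²⁺ is present, so JalU is active.
No repressor is bound and JalU is active, so *gixN* is transcribed.
So GixN is produced and active.
No repressor is bound and GixN is active, so *fubG* is transcribed.
So FubG is produced and active.
Quinate is absent, so LutH is active.
With repressor LutH bound, *nerR* is not transcribed.
So NerR is not produced.
No repressor is bound and SibA and FubG are active, so *sovZ* is transcribed.
→ *sovZ* is ON in A.
Condition B:
c-di-GMP is present, so IrpM is active.
Tagatose is present, so JovV is active.
With repressor IrpM bound, *sibA* is not transcribed.
So SibA is not produced.
Diaminopimelate is absent, so YilQ is active.
With repressor YilQ bound, *wexY* is not transcribed.
So WexY is not produced.
Fe²⁺ is absent, so JalU is inactive.
Required activator JalU is absent, so *gixN* is not transcribed.
So GixN is not produced.
Required activator GixN is absent, so *fubG* is not transcribed.
So FubG is not produced.
Quinate is absent, so LutH is active.
With repressor LutH bound, *nerR* is not transcribed.
So NerR is not produced.
Required activator SibA is absent, so *sovZ* is not transcribed.
→ *sovZ* is OFF in B.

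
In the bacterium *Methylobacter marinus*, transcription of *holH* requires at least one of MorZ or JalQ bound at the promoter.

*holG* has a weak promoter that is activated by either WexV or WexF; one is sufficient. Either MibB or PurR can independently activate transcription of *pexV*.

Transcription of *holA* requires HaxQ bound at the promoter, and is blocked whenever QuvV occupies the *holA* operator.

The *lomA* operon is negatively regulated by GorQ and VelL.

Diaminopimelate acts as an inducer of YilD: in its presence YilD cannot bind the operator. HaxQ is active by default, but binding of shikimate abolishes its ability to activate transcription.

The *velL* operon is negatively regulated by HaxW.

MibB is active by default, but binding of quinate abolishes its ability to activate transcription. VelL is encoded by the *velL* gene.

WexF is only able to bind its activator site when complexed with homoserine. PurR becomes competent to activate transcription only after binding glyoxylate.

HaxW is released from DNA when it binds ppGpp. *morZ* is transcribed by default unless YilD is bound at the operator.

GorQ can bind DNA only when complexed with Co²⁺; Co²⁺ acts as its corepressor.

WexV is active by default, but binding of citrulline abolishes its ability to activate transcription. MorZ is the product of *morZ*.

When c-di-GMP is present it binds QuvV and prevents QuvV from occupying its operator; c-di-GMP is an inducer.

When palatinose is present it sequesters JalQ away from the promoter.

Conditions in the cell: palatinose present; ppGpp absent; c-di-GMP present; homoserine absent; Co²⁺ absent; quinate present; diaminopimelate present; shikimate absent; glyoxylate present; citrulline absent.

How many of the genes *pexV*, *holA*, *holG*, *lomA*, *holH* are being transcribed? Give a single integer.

Quinate is present, so MibB is inactive.
Glyoxylate is present, so PurR is active.
Activator PurR is present, so *pexV* is transcribed.
→ *pexV* is ON.
Shikimate is absent, so HaxQ is active.
c-di-GMP is present, so QuvV is inactive.
No repressor is bound and HaxQ is active, so *holA* is transcribed.
→ *holA* is ON.
Citrulline is absent, so WexV is active.
Homoserine is absent, so WexF is inactive.
Activator WexV is present, so *holG* is transcribed.
→ *holG* is ON.
Co²⁺ is absent, so GorQ is inactive.
ppGpp is absent, so HaxW is active.
With repressor HaxW bound, *velL* is not transcribed.
So VelL is not produced.
With no repressor bound, *lomA* is transcribed.
→ *lomA* is ON.
Diaminopimelate is present, so YilD is inactive.
With no repressor bound, *morZ* is transcribed.
So MorZ is produced and active.
Palatinose is present, so JalQ is inactive.
Activator MorZ is present, so *holH* is transcribed.
→ *holH* is ON.
5 of the 5 genes are transcribed.

5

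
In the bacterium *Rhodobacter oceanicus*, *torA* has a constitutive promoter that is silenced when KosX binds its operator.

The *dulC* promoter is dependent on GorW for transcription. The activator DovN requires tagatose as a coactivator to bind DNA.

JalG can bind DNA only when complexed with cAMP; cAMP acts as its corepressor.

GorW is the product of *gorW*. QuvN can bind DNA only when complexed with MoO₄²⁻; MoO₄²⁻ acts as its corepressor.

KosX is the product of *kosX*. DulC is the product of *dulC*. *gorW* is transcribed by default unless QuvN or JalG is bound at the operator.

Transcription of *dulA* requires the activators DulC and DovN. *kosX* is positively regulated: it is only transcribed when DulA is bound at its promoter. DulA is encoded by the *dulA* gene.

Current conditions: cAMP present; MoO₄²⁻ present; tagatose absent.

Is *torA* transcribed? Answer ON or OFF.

ON

MoO₄²⁻ is present, so QuvN is active.
cAMP is present, so JalG is active.
With repressor QuvN bound, *gorW* is not transcribed.
So GorW is not produced.
Required activator GorW is absent, so *dulC* is not transcribed.
So DulC is not produced.
Tagatose is absent, so DovN is inactive.
Required activator DulC is absent, so *dulA* is not transcribed.
So DulA is not produced.
Required activator DulA is absent, so *kosX* is not transcribed.
So KosX is not produced.
With no repressor bound, *torA* is transcribed.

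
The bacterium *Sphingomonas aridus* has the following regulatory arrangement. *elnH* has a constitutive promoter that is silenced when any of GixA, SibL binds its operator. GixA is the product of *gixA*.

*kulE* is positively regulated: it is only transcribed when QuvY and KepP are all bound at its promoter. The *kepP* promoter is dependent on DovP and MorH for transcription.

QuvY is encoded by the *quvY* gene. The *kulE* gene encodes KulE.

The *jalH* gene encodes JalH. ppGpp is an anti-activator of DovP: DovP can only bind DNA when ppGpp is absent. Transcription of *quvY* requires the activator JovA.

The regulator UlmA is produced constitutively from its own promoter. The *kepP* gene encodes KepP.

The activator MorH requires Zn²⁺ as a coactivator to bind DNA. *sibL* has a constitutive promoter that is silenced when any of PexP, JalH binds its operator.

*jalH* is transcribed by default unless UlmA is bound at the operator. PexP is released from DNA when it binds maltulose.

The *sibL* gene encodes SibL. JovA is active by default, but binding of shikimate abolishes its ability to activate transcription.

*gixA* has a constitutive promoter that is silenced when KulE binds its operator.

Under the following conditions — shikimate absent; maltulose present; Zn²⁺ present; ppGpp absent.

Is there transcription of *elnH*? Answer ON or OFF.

Shikimate is absent, so JovA is active.
No repressor is bound and JovA is active, so *quvY* is transcribed.
So QuvY is produced and active.
ppGpp is absent, so DovP is active.
Zn²⁺ is present, so MorH is active.
No repressor is bound and DovP and MorH are active, so *kepP* is transcribed.
So KepP is produced and active.
No repressor is bound and QuvY and KepP are active, so *kulE* is transcribed.
So KulE is produced and active.
With repressor KulE bound, *gixA* is not transcribed.
So GixA is not produced.
Maltulose is present, so PexP is inactive.
UlmA is produced constitutively and is active.
With repressor UlmA bound, *jalH* is not transcribed.
So JalH is not produced.
With no repressor bound, *sibL* is transcribed.
So SibL is produced and active.
With repressor SibL bound, *elnH* is not transcribed.

OFF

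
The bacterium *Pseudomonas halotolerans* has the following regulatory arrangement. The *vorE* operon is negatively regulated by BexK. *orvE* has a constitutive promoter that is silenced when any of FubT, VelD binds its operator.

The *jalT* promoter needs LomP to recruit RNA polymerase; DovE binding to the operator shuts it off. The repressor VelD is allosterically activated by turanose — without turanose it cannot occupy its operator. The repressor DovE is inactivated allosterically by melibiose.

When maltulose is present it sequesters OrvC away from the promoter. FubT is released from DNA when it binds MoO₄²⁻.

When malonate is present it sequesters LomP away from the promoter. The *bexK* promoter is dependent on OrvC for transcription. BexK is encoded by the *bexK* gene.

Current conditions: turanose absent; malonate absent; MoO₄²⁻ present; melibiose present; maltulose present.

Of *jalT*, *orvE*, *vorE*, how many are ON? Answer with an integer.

Melibiose is present, so DovE is inactive.
Malonate is absent, so LomP is active.
No repressor is bound and LomP is active, so *jalT* is transcribed.
→ *jalT* is ON.
MoO₄²⁻ is present, so FubT is inactive.
Turanose is absent, so VelD is inactive.
With no repressor bound, *orvE* is transcribed.
→ *orvE* is ON.
Maltulose is present, so OrvC is inactive.
Required activator OrvC is absent, so *bexK* is not transcribed.
So BexK is not produced.
With no repressor bound, *vorE* is transcribed.
→ *vorE* is ON.
3 of the 3 genes are transcribed.

3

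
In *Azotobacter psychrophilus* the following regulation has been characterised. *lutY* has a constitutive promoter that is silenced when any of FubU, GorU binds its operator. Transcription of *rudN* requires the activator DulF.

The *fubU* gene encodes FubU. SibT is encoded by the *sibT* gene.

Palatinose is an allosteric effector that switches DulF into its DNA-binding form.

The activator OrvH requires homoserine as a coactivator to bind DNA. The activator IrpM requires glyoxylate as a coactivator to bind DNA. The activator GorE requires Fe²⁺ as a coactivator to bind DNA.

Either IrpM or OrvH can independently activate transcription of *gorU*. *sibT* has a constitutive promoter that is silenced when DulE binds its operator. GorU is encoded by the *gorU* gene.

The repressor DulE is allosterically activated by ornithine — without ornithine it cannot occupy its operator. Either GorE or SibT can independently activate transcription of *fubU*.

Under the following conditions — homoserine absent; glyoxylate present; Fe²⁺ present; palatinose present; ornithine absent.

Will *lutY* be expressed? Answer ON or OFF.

Fe²⁺ is present, so GorE is active.
Ornithine is absent, so DulE is inactive.
With no repressor bound, *sibT* is transcribed.
So SibT is produced and active.
Activator GorE is present, so *fubU* is transcribed.
So FubU is produced and active.
Glyoxylate is present, so IrpM is active.
Homoserine is absent, so OrvH is inactive.
Activator IrpM is present, so *gorU* is transcribed.
So GorU is produced and active.
With repressor FubU bound, *lutY* is not transcribed.

OFF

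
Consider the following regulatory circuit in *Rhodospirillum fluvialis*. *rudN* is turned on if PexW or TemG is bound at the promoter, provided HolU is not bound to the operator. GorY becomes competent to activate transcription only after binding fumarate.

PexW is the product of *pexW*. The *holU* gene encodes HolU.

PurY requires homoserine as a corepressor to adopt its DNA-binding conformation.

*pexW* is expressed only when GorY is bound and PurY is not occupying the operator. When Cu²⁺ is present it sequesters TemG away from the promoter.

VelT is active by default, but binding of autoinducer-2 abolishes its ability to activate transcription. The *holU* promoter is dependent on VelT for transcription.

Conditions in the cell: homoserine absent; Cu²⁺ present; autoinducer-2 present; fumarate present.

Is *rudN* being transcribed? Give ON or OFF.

ON

Homoserine is absent, so PurY is inactive.
Fumarate is present, so GorY is active.
No repressor is bound and GorY is active, so *pexW* is transcribed.
So PexW is produced and active.
Autoinducer-2 is present, so VelT is inactive.
Required activator VelT is absent, so *holU* is not transcribed.
So HolU is not produced.
Cu²⁺ is present, so TemG is inactive.
Activator PexW is present, so *rudN* is transcribed.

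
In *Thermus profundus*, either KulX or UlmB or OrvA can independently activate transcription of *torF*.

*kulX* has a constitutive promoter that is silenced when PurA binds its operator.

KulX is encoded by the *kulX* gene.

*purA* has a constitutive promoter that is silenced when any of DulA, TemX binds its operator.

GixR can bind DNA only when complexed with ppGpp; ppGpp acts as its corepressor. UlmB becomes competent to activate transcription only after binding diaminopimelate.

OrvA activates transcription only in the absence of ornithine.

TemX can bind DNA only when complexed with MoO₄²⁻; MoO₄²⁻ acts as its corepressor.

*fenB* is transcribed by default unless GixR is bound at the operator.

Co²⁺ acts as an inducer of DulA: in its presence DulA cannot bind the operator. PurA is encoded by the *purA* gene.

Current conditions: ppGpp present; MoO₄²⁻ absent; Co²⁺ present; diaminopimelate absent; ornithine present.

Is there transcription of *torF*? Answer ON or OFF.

OFF

Co²⁺ is present, so DulA is inactive.
MoO₄²⁻ is absent, so TemX is inactive.
With no repressor bound, *purA* is transcribed.
So PurA is produced and active.
With repressor PurA bound, *kulX* is not transcribed.
So KulX is not produced.
Diaminopimelate is absent, so UlmB is inactive.
Ornithine is present, so OrvA is inactive.
No activator is available at the *torF* promoter, so *torF* is not transcribed.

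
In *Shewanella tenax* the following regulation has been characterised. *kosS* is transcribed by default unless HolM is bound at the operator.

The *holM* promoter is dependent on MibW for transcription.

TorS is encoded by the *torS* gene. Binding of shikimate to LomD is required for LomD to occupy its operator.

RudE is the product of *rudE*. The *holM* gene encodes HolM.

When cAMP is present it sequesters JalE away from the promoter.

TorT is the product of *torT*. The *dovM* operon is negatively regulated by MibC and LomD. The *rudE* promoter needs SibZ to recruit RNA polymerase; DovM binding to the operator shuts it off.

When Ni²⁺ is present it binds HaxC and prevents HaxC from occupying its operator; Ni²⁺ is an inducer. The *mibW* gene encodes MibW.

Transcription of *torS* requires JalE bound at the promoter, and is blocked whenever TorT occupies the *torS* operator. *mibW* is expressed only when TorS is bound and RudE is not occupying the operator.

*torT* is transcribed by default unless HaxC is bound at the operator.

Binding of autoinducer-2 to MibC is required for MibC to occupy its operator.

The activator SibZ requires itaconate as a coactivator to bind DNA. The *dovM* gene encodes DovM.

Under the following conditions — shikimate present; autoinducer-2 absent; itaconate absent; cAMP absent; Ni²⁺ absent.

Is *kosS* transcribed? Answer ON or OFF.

OFF

Ni²⁺ is absent, so HaxC is active.
With repressor HaxC bound, *torT* is not transcribed.
So TorT is not produced.
cAMP is absent, so JalE is active.
No repressor is bound and JalE is active, so *torS* is transcribed.
So TorS is produced and active.
Itaconate is absent, so SibZ is inactive.
Autoinducer-2 is absent, so MibC is inactive.
Shikimate is present, so LomD is active.
With repressor LomD bound, *dovM* is not transcribed.
So DovM is not produced.
Required activator SibZ is absent, so *rudE* is not transcribed.
So RudE is not produced.
No repressor is bound and TorS is active, so *mibW* is transcribed.
So MibW is produced and active.
No repressor is bound and MibW is active, so *holM* is transcribed.
So HolM is produced and active.
With repressor HolM bound, *kosS* is not transcribed.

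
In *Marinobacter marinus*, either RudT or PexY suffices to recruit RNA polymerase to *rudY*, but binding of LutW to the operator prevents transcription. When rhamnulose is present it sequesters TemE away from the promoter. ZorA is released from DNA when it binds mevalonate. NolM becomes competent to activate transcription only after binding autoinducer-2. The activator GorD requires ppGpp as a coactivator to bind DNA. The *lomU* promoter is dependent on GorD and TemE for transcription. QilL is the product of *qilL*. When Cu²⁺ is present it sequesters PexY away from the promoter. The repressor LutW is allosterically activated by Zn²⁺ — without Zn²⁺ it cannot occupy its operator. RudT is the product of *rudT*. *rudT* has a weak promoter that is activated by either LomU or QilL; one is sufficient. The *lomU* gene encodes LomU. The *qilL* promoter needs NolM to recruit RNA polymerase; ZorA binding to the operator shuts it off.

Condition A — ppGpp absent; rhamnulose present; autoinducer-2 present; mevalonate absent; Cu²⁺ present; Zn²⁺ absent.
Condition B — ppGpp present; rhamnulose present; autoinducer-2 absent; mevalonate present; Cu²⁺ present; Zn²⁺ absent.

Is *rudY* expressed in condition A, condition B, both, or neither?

neither

Condition A:
ppGpp is absent, so GorD is inactive.
Rhamnulose is present, so TemE is inactive.
Required activator GorD is absent, so *lomU* is not transcribed.
So LomU is not produced.
Autoinducer-2 is present, so NolM is active.
Mevalonate is absent, so ZorA is active.
With repressor ZorA bound, *qilL* is not transcribed.
So QilL is not produced.
No activator is available at the *rudT* promoter, so *rudT* is not transcribed.
So RudT is not produced.
Cu²⁺ is present, so PexY is inactive.
Zn²⁺ is absent, so LutW is inactive.
No activator is available at the *rudY* promoter, so *rudY* is not transcribed.
→ *rudY* is OFF in A.
Condition B:
ppGpp is present, so GorD is active.
Rhamnulose is present, so TemE is inactive.
Required activator TemE is absent, so *lomU* is not transcribed.
So LomU is not produced.
Autoinducer-2 is absent, so NolM is inactive.
Mevalonate is present, so ZorA is inactive.
Required activator NolM is absent, so *qilL* is not transcribed.
So QilL is not produced.
No activator is available at the *rudT* promoter, so *rudT* is not transcribed.
So RudT is not produced.
Cu²⁺ is present, so PexY is inactive.
Zn²⁺ is absent, so LutW is inactive.
No activator is available at the *rudY* promoter, so *rudY* is not transcribed.
→ *rudY* is OFF in B.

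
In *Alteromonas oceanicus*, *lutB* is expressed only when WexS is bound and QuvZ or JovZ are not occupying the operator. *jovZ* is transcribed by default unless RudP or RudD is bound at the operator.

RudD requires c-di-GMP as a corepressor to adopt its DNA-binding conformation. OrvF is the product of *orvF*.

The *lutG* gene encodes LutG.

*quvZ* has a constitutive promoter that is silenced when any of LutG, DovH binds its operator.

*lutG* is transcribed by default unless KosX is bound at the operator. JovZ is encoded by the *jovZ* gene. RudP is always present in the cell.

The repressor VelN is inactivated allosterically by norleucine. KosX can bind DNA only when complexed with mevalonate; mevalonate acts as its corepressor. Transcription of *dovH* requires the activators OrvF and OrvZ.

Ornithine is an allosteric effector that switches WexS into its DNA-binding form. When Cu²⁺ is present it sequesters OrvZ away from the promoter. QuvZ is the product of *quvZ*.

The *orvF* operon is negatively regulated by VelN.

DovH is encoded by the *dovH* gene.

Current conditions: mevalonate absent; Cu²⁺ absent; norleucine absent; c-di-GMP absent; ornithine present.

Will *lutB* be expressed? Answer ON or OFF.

ON

Mevalonate is absent, so KosX is inactive.
With no repressor bound, *lutG* is transcribed.
So LutG is produced and active.
Norleucine is absent, so VelN is active.
With repressor VelN bound, *orvF* is not transcribed.
So OrvF is not produced.
Cu²⁺ is absent, so OrvZ is active.
Required activator OrvF is absent, so *dovH* is not transcribed.
So DovH is not produced.
With repressor LutG bound, *quvZ* is not transcribed.
So QuvZ is not produced.
Ornithine is present, so WexS is active.
RudP is produced constitutively and is active.
c-di-GMP is absent, so RudD is inactive.
With repressor RudP bound, *jovZ* is not transcribed.
So JovZ is not produced.
No repressor is bound and WexS is active, so *lutB* is transcribed.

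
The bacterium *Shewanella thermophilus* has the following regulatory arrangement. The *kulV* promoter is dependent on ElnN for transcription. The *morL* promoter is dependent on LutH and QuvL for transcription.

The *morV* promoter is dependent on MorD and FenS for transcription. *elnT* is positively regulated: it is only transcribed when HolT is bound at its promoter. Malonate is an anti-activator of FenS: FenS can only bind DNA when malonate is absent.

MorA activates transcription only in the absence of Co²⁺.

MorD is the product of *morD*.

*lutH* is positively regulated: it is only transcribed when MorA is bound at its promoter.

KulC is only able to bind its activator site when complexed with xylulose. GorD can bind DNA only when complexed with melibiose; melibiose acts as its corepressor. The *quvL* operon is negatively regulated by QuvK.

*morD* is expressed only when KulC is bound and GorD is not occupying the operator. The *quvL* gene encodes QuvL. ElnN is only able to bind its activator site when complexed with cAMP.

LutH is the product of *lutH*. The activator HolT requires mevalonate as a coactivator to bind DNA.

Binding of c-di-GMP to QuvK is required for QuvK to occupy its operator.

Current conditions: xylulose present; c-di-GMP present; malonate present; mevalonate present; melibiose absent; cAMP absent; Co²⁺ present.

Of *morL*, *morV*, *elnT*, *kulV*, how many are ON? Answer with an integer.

1

Co²⁺ is present, so MorA is inactive.
Required activator MorA is absent, so *lutH* is not transcribed.
So LutH is not produced.
c-di-GMP is present, so QuvK is active.
With repressor QuvK bound, *quvL* is not transcribed.
So QuvL is not produced.
Required activator LutH is absent, so *morL* is not transcribed.
→ *morL* is OFF.
Xylulose is present, so KulC is active.
Melibiose is absent, so GorD is inactive.
No repressor is bound and KulC is active, so *morD* is transcribed.
So MorD is produced and active.
Malonate is present, so FenS is inactive.
Required activator FenS is absent, so *morV* is not transcribed.
→ *morV* is OFF.
Mevalonate is present, so HolT is active.
No repressor is bound and HolT is active, so *elnT* is transcribed.
→ *elnT* is ON.
cAMP is absent, so ElnN is inactive.
Required activator ElnN is absent, so *kulV* is not transcribed.
→ *kulV* is OFF.
1 of the 4 genes is transcribed.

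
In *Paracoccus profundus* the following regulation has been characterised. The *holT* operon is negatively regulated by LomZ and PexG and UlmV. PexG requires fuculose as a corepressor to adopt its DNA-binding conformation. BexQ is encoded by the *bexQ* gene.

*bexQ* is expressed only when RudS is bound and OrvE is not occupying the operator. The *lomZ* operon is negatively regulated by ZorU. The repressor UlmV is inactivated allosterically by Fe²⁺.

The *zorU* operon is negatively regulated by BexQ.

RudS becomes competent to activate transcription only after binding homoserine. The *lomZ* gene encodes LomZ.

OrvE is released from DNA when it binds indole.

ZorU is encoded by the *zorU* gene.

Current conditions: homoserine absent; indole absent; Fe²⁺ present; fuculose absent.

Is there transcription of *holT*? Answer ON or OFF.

Homoserine is absent, so RudS is inactive.
Indole is absent, so OrvE is active.
With repressor OrvE bound, *bexQ* is not transcribed.
So BexQ is not produced.
With no repressor bound, *zorU* is transcribed.
So ZorU is produced and active.
With repressor ZorU bound, *lomZ* is not transcribed.
So LomZ is not produced.
Fuculose is absent, so PexG is inactive.
Fe²⁺ is present, so UlmV is inactive.
With no repressor bound, *holT* is transcribed.

ON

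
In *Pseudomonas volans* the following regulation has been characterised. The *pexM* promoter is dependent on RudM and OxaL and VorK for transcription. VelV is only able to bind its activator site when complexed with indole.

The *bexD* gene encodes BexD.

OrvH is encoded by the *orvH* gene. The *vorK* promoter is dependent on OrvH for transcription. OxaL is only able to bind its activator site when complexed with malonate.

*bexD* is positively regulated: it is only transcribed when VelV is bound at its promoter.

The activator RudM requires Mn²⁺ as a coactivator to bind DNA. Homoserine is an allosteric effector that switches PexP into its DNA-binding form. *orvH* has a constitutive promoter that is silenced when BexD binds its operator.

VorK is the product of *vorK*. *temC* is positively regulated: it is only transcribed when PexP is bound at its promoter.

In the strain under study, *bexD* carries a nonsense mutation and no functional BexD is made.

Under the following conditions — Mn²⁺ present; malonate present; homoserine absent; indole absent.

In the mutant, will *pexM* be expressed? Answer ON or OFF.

Mn²⁺ is present, so RudM is active.
Malonate is present, so OxaL is active.
BexD is non-functional in this strain, so it has no effect.
With no repressor bound, *orvH* is transcribed.
So OrvH is produced and active.
No repressor is bound and OrvH is active, so *vorK* is transcribed.
So VorK is produced and active.
No repressor is bound and RudM and OxaL and VorK are active, so *pexM* is transcribed.

ON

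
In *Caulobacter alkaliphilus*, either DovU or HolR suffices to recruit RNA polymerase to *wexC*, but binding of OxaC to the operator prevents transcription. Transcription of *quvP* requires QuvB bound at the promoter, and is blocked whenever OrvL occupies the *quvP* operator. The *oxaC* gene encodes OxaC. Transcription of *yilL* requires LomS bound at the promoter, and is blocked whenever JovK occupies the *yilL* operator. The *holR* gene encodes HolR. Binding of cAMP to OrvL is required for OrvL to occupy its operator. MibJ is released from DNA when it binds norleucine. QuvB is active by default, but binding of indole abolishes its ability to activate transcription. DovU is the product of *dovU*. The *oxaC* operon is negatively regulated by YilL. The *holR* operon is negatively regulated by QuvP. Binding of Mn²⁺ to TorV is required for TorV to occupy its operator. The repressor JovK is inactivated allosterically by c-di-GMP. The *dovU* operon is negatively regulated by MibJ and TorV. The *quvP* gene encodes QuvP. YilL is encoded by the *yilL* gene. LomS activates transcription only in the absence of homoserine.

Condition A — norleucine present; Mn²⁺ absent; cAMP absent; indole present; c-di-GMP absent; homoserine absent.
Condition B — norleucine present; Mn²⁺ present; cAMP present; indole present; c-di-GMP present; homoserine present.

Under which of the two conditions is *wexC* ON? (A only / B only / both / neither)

neither

Condition A:
Norleucine is present, so MibJ is inactive.
Mn²⁺ is absent, so TorV is inactive.
With no repressor bound, *dovU* is transcribed.
So DovU is produced and active.
cAMP is absent, so OrvL is inactive.
Indole is present, so QuvB is inactive.
Required activator QuvB is absent, so *quvP* is not transcribed.
So QuvP is not produced.
With no repressor bound, *holR* is transcribed.
So HolR is produced and active.
c-di-GMP is absent, so JovK is active.
Homoserine is absent, so LomS is active.
With repressor JovK bound, *yilL* is not transcribed.
So YilL is not produced.
With no repressor bound, *oxaC* is transcribed.
So OxaC is produced and active.
With repressor OxaC bound, *wexC* is not transcribed.
→ *wexC* is OFF in A.
Condition B:
Norleucine is present, so MibJ is inactive.
Mn²⁺ is present, so TorV is active.
With repressor TorV bound, *dovU* is not transcribed.
So DovU is not produced.
cAMP is present, so OrvL is active.
Indole is present, so QuvB is inactive.
With repressor OrvL bound, *quvP* is not transcribed.
So QuvP is not produced.
With no repressor bound, *holR* is transcribed.
So HolR is produced and active.
c-di-GMP is present, so JovK is inactive.
Homoserine is present, so LomS is inactive.
Required activator LomS is absent, so *yilL* is not transcribed.
So YilL is not produced.
With no repressor bound, *oxaC* is transcribed.
So OxaC is produced and active.
With repressor OxaC bound, *wexC* is not transcribed.
→ *wexC* is OFF in B.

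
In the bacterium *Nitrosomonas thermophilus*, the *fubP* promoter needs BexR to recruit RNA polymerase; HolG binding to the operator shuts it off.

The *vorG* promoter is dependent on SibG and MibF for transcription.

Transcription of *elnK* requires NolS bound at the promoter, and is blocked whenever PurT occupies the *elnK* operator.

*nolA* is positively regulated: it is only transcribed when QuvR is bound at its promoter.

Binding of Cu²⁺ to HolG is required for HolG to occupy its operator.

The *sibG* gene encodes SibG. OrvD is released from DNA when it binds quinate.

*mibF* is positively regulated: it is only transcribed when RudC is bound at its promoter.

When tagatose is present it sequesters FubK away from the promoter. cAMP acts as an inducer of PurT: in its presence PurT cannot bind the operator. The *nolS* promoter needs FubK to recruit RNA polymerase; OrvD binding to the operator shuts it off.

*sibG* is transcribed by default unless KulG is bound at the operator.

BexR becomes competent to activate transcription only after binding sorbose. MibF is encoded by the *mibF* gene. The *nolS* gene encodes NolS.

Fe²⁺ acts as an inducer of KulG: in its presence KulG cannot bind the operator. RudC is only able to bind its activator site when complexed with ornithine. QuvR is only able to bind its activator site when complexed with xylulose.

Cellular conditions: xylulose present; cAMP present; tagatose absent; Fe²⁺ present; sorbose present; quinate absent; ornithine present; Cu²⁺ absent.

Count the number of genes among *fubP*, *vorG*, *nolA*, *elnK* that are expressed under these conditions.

3

Cu²⁺ is absent, so HolG is inactive.
Sorbose is present, so BexR is active.
No repressor is bound and BexR is active, so *fubP* is transcribed.
→ *fubP* is ON.
Fe²⁺ is present, so KulG is inactive.
With no repressor bound, *sibG* is transcribed.
So SibG is produced and active.
Ornithine is present, so RudC is active.
No repressor is bound and RudC is active, so *mibF* is transcribed.
So MibF is produced and active.
No repressor is bound and SibG and MibF are active, so *vorG* is transcribed.
→ *vorG* is ON.
Xylulose is present, so QuvR is active.
No repressor is bound and QuvR is active, so *nolA* is transcribed.
→ *nolA* is ON.
cAMP is present, so PurT is inactive.
Quinate is absent, so OrvD is active.
Tagatose is absent, so FubK is active.
With repressor OrvD bound, *nolS* is not transcribed.
So NolS is not produced.
Required activator NolS is absent, so *elnK* is not transcribed.
→ *elnK* is OFF.
3 of the 4 genes are transcribed.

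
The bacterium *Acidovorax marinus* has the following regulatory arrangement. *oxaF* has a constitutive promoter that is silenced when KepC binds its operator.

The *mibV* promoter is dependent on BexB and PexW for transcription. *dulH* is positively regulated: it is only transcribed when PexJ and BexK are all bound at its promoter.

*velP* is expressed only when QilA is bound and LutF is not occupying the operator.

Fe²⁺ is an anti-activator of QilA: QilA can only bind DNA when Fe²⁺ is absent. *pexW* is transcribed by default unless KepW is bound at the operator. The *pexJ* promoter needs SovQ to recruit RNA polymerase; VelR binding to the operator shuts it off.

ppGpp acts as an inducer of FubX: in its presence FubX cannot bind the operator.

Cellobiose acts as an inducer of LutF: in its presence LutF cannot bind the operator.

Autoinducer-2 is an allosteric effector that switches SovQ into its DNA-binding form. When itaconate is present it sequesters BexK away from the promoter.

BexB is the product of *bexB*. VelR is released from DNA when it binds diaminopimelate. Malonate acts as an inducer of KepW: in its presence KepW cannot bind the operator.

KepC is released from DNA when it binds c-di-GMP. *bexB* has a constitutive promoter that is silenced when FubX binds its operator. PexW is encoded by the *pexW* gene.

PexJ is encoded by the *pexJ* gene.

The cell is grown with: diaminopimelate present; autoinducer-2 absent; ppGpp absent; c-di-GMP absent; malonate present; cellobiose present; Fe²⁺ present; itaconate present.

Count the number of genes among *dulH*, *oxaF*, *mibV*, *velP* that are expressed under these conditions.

0

Autoinducer-2 is absent, so SovQ is inactive.
Diaminopimelate is present, so VelR is inactive.
Required activator SovQ is absent, so *pexJ* is not transcribed.
So PexJ is not produced.
Itaconate is present, so BexK is inactive.
Required activator PexJ is absent, so *dulH* is not transcribed.
→ *dulH* is OFF.
c-di-GMP is absent, so KepC is active.
With repressor KepC bound, *oxaF* is not transcribed.
→ *oxaF* is OFF.
ppGpp is absent, so FubX is active.
With repressor FubX bound, *bexB* is not transcribed.
So BexB is not produced.
Malonate is present, so KepW is inactive.
With no repressor bound, *pexW* is transcribed.
So PexW is produced and active.
Required activator BexB is absent, so *mibV* is not transcribed.
→ *mibV* is OFF.
Cellobiose is present, so LutF is inactive.
Fe²⁺ is present, so QilA is inactive.
Required activator QilA is absent, so *velP* is not transcribed.
→ *velP* is OFF.
0 of the 4 genes are transcribed.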